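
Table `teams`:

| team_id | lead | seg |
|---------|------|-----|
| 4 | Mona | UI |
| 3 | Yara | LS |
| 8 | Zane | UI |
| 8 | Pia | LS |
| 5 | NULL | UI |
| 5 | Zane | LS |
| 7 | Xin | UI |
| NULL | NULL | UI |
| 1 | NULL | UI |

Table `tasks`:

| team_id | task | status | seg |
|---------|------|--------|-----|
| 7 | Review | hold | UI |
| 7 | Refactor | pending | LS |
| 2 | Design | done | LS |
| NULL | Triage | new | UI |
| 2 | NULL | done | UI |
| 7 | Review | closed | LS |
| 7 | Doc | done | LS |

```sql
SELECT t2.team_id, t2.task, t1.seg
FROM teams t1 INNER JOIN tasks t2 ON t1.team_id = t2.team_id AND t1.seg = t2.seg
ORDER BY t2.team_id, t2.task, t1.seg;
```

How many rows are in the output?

INNER JOIN keeps only pairs where the ON condition holds.
Matching on t1.team_id = t2.team_id AND t1.seg = t2.seg. A NULL in a compared column never satisfies the condition.
Matched pairs: 1.
Total: 1 rows.

1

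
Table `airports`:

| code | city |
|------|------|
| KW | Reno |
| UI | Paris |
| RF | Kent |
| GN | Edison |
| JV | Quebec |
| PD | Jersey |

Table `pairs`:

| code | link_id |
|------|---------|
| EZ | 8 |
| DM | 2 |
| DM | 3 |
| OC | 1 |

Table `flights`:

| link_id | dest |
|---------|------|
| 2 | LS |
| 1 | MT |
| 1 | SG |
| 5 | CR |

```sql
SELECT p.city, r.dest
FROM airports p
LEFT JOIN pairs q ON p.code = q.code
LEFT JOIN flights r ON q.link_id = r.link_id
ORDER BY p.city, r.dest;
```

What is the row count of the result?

6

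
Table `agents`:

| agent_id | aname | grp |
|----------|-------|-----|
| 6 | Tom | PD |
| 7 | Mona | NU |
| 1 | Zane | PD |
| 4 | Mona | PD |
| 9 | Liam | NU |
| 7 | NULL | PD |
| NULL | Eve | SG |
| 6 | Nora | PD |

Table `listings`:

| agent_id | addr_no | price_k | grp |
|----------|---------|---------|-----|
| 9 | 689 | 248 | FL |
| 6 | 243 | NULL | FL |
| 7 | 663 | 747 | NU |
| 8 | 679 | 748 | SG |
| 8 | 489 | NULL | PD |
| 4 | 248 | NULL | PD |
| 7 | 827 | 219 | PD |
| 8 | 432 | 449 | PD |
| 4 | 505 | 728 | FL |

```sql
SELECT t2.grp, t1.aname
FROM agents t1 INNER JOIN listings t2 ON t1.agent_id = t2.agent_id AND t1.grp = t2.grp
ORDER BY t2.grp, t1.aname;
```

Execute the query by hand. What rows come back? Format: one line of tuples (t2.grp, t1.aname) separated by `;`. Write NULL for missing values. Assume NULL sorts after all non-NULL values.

(NU, Mona); (PD, Mona); (PD, NULL)

INNER JOIN keeps only pairs where the ON condition holds.
Matching on t1.agent_id = t2.agent_id AND t1.grp = t2.grp. A NULL in a compared column never satisfies the condition.
Matched pairs: 3.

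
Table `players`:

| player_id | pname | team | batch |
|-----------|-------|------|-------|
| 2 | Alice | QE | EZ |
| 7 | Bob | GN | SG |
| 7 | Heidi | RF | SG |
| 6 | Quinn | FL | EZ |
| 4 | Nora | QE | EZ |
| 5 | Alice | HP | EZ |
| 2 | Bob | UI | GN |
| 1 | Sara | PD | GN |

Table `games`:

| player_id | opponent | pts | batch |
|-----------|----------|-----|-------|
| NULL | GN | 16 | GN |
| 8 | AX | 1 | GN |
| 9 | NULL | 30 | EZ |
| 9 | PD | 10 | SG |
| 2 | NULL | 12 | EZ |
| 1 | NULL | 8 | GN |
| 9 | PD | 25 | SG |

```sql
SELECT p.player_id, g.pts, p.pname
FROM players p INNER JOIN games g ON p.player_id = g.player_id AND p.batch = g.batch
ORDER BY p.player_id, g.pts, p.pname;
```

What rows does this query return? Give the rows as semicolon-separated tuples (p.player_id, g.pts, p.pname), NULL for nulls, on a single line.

INNER JOIN keeps only pairs where the ON condition holds.
Matching on p.player_id = g.player_id AND p.batch = g.batch. A NULL in a compared column never satisfies the condition.
- p (player_id=2, batch=EZ) pairs with 1 row(s) of g.
- p (player_id=7, batch=SG) has no partner → excluded.
- p (player_id=7, batch=SG) has no partner → excluded.
- p (player_id=6, batch=EZ) has no partner → excluded.
- p (player_id=4, batch=EZ) has no partner → excluded.
- p (player_id=5, batch=EZ) has no partner → excluded.
- p (player_id=2, batch=GN) has no partner → excluded.
- p (player_id=1, batch=GN) pairs with 1 row(s) of g.
After projecting and ordering:
p.player_id | g.pts | p.pname
1 | 8 | Sara
2 | 12 | Alice

(1, 8, Sara); (2, 12, Alice)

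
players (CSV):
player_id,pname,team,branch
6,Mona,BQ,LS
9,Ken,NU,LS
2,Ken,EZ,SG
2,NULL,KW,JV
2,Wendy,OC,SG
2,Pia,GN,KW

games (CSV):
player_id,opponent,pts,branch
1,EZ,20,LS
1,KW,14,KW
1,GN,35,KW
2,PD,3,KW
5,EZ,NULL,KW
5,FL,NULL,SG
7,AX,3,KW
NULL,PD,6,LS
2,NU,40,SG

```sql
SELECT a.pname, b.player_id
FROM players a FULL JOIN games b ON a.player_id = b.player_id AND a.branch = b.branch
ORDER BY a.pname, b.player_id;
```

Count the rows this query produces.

FULL OUTER JOIN keeps every row from both sides; unmatched rows get NULL for the other side's columns.
Matching on a.player_id = b.player_id AND a.branch = b.branch. A NULL in a compared column never satisfies the condition.
- a[0] player_id=6, branch=LS → no match; kept with NULLs on the b side.
- a[1] player_id=9, branch=LS → no match; kept with NULLs on the b side.
- a[2] player_id=2, branch=SG → 1 match(es) in b → 1 row(s).
- a[3] player_id=2, branch=JV → no match; kept with NULLs on the b side.
- a[4] player_id=2, branch=SG → 1 match(es) in b → 1 row(s).
- a[5] player_id=2, branch=KW → 1 match(es) in b → 1 row(s).
- plus 7 unmatched b row(s), each kept with NULL a columns.
Total: 3 matched + 10 padded = 13 rows.

13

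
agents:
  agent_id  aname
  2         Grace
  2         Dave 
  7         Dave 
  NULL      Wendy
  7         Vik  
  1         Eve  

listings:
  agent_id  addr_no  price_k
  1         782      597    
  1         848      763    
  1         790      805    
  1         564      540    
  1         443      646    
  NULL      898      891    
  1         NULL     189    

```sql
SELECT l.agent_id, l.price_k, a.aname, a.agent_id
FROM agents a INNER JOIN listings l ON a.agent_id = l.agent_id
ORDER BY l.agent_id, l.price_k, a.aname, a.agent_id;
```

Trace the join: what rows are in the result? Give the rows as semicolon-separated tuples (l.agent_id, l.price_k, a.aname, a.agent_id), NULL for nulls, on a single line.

INNER JOIN keeps only pairs where the ON condition holds.
Matching on a.agent_id = l.agent_id. A NULL in a compared column never satisfies the condition.
- agent_id=2: no matching l row, dropped.
- agent_id=2: no matching l row, dropped.
- agent_id=7: no matching l row, dropped.
- agent_id=NULL: no matching l row, dropped.
- agent_id=7: no matching l row, dropped.
- agent_id=1: 6 matching l row(s), so 6 row(s) emitted.
After projecting and ordering:
l.agent_id | l.price_k | a.aname | a.agent_id
1 | 189 | Eve | 1
1 | 540 | Eve | 1
1 | 597 | Eve | 1
1 | 646 | Eve | 1
1 | 763 | Eve | 1
1 | 805 | Eve | 1

(1, 189, Eve, 1); (1, 540, Eve, 1); (1, 597, Eve, 1); (1, 646, Eve, 1); (1, 763, Eve, 1); (1, 805, Eve, 1)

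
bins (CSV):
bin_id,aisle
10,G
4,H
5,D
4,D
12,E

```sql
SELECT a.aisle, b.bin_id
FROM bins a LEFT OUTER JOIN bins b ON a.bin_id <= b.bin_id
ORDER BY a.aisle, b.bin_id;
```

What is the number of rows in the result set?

LEFT JOIN keeps every row from `bins a`; unmatched rows get NULL for `bins b`'s columns.
Matching on a.bin_id <= b.bin_id.
Matched pairs: 16; unmatched a rows kept: 0.
Total: 16 rows.

16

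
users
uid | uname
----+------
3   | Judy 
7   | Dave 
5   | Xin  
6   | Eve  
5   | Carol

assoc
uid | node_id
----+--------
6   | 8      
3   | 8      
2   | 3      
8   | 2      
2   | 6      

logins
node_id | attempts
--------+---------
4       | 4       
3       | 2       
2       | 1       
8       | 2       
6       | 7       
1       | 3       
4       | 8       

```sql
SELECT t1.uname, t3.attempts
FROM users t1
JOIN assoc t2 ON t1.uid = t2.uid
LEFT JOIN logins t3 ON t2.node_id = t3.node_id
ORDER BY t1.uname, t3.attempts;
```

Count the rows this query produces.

Step 1 — t1 INNER JOIN t2 on uid → 2 row(s).
Then LEFT JOIN `logins t3` on node_id: each of those 2 rows is kept; rows whose t2.node_id has no match in t3 get NULL for t3's columns.
Result: 2 row(s).

2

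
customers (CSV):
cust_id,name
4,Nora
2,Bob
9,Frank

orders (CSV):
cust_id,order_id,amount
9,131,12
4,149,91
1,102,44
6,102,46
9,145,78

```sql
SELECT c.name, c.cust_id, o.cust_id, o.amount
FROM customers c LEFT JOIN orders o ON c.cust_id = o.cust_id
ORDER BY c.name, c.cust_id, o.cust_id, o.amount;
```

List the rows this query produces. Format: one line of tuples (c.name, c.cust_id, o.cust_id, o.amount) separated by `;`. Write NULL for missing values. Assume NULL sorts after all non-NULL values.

LEFT JOIN keeps every row from `customers`; unmatched rows get NULL for `orders`'s columns.
Matching on c.cust_id = o.cust_id.
- cust_id=4: 1 matching o row(s), so 1 row(s) emitted.
- cust_id=2: no o row matches, row kept with o columns NULL.
- cust_id=9: 2 matching o row(s), so 2 row(s) emitted.
After projecting and ordering:
c.name | c.cust_id | o.cust_id | o.amount
Bob | 2 | NULL | NULL
Frank | 9 | 9 | 12
Frank | 9 | 9 | 78
Nora | 4 | 4 | 91

(Bob, 2, NULL, NULL); (Frank, 9, 9, 12); (Frank, 9, 9, 78); (Nora, 4, 4, 91)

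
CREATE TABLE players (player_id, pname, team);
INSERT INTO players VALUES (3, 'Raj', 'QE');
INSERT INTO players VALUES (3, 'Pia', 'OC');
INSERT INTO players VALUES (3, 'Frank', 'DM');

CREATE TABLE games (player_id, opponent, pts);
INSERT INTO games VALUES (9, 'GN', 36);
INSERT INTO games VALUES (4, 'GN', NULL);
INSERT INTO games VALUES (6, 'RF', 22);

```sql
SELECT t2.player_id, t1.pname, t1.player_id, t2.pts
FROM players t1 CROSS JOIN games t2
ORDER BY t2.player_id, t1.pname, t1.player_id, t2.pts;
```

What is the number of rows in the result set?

CROSS JOIN pairs every row of `players` with every row of `games`: 3 × 3 = 9 rows.

9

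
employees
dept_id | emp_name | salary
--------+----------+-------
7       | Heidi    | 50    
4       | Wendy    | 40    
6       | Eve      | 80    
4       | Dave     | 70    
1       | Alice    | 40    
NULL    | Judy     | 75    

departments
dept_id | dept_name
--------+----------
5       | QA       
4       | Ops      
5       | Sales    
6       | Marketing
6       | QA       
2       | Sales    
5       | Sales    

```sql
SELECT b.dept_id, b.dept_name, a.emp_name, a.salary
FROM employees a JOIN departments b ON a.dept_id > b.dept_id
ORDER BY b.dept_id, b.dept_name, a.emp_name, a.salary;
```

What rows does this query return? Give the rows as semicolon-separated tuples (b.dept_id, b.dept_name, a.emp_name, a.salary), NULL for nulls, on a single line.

INNER JOIN keeps only pairs where the ON condition holds.
Matching on a.dept_id > b.dept_id. A NULL in a compared column never satisfies the condition.
- dept_id=7: 7 matching b row(s), so 7 row(s) emitted.
- dept_id=4: 1 matching b row(s), so 1 row(s) emitted.
- dept_id=6: 5 matching b row(s), so 5 row(s) emitted.
- dept_id=4: 1 matching b row(s), so 1 row(s) emitted.
- dept_id=1: no matching b row, dropped.
- dept_id=NULL: no matching b row, dropped.

(2, Sales, Dave, 70); (2, Sales, Eve, 80); (2, Sales, Heidi, 50); (2, Sales, Wendy, 40); (4, Ops, Eve, 80); (4, Ops, Heidi, 50); (5, QA, Eve, 80); (5, QA, Heidi, 50); (5, Sales, Eve, 80); (5, Sales, Eve, 80); (5, Sales, Heidi, 50); (5, Sales, Heidi, 50); (6, Marketing, Heidi, 50); (6, QA, Heidi, 50)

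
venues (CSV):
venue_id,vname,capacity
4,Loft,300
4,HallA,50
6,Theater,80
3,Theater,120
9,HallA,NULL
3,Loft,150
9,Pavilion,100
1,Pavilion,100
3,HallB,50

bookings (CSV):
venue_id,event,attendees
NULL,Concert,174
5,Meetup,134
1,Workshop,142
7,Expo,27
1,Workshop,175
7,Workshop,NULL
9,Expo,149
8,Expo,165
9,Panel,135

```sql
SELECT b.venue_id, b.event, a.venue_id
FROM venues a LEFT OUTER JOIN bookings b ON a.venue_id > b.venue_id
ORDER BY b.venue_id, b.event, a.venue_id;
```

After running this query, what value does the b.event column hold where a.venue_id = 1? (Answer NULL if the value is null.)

LEFT JOIN keeps every row from `venues`; unmatched rows get NULL for `bookings`'s columns.
Matching on a.venue_id > b.venue_id. A NULL in a compared column never satisfies the condition.
Matched pairs: 25; unmatched a rows kept: 1.

NULL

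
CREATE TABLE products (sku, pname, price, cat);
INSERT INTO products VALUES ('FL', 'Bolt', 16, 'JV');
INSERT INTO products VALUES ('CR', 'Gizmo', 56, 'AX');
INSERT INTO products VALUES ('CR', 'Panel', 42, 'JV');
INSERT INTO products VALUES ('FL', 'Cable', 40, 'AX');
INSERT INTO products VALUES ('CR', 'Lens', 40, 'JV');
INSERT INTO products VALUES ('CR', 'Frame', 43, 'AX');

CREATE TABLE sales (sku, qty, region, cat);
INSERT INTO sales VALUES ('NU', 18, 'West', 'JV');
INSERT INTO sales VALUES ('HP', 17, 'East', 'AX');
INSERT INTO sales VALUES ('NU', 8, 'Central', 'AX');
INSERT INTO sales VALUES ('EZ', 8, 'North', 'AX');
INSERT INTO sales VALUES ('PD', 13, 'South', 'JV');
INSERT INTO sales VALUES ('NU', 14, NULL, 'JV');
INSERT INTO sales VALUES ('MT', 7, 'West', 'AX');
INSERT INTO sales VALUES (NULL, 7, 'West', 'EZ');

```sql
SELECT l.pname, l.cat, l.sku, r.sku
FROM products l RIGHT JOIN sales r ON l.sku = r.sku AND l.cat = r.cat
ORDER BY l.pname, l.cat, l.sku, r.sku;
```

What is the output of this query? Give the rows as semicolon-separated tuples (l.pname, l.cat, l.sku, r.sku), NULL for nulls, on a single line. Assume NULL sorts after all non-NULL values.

RIGHT JOIN keeps every row from `sales`; unmatched rows get NULL for `products`'s columns.
Matching on l.sku = r.sku AND l.cat = r.cat. A NULL in a compared column never satisfies the condition.
Matched pairs: 0; unmatched r rows kept: 8.

(NULL, NULL, NULL, EZ); (NULL, NULL, NULL, HP); (NULL, NULL, NULL, MT); (NULL, NULL, NULL, NU); (NULL, NULL, NULL, NU); (NULL, NULL, NULL, NU); (NULL, NULL, NULL, PD); (NULL, NULL, NULL, NULL)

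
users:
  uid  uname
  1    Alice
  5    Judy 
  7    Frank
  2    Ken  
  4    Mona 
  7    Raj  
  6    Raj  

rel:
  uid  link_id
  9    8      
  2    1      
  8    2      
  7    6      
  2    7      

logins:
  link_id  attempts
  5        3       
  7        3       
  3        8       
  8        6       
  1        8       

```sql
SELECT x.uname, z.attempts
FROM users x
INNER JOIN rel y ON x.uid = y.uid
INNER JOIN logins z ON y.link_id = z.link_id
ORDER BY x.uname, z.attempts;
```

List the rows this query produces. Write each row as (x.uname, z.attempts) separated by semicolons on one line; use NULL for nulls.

Joins associate left-to-right: users INNER JOIN rel on uid gives 4 intermediate row(s).
Then INNER JOIN `logins z` on link_id: keep only rows whose y.link_id appears in z.

(Ken, 3); (Ken, 8)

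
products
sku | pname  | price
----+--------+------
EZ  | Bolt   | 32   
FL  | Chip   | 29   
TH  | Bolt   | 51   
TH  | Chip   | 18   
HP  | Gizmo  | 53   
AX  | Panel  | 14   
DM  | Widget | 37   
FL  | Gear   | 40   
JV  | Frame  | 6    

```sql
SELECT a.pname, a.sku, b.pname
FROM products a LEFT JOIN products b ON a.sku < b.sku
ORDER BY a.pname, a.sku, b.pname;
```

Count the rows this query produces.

36

LEFT JOIN keeps every row from `products a`; unmatched rows get NULL for `products b`'s columns.
Matching on a.sku < b.sku.
- a row (sku=EZ): matches 6 b row(s) → 6 output row(s).
- a row (sku=FL): matches 4 b row(s) → 4 output row(s).
- a row (sku=TH): no match → kept, b columns NULL.
- a row (sku=TH): no match → kept, b columns NULL.
- a row (sku=HP): matches 3 b row(s) → 3 output row(s).
- a row (sku=AX): matches 8 b row(s) → 8 output row(s).
- a row (sku=DM): matches 7 b row(s) → 7 output row(s).
- a row (sku=FL): matches 4 b row(s) → 4 output row(s).
- a row (sku=JV): matches 2 b row(s) → 2 output row(s).
Total: 34 matched + 2 padded = 36 rows.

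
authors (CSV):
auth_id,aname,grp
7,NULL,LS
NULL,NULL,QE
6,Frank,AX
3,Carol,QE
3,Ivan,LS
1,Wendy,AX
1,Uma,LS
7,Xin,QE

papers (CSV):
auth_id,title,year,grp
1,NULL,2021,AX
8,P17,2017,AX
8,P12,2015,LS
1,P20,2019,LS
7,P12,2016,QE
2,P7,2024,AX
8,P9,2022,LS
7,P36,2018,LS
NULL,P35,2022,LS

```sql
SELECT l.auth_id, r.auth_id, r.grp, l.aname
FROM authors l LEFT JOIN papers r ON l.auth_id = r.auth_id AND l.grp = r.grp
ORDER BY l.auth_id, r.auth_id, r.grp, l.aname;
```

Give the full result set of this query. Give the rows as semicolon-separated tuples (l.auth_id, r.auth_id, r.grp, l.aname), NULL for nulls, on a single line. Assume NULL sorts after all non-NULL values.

(1, 1, AX, Wendy); (1, 1, LS, Uma); (3, NULL, NULL, Carol); (3, NULL, NULL, Ivan); (6, NULL, NULL, Frank); (7, 7, LS, NULL); (7, 7, QE, Xin); (NULL, NULL, NULL, NULL)

LEFT JOIN keeps every row from `authors`; unmatched rows get NULL for `papers`'s columns.
Matching on l.auth_id = r.auth_id AND l.grp = r.grp. A NULL in a compared column never satisfies the condition.
- auth_id=7, grp=LS: 1 matching r row(s), so 1 row(s) emitted.
- auth_id=NULL, grp=QE: no r row matches, row kept with r columns NULL.
- auth_id=6, grp=AX: no r row matches, row kept with r columns NULL.
- auth_id=3, grp=QE: no r row matches, row kept with r columns NULL.
- auth_id=3, grp=LS: no r row matches, row kept with r columns NULL.
- auth_id=1, grp=AX: 1 matching r row(s), so 1 row(s) emitted.
- auth_id=1, grp=LS: 1 matching r row(s), so 1 row(s) emitted.
- auth_id=7, grp=QE: 1 matching r row(s), so 1 row(s) emitted.
After projecting and ordering:
l.auth_id | r.auth_id | r.grp | l.aname
1 | 1 | AX | Wendy
1 | 1 | LS | Uma
3 | NULL | NULL | Carol
3 | NULL | NULL | Ivan
6 | NULL | NULL | Frank
7 | 7 | LS | NULL
7 | 7 | QE | Xin
NULL | NULL | NULL | NULL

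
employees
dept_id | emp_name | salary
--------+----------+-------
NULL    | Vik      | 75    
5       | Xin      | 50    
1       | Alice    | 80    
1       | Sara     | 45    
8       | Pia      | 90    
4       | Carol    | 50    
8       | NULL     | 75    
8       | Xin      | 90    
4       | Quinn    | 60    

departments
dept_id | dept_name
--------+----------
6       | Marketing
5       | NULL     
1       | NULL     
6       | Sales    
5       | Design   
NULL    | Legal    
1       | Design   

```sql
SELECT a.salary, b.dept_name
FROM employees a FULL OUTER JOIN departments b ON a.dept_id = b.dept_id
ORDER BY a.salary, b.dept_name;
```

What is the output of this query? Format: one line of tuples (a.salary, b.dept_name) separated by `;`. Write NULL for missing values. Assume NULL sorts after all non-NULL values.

(45, Design); (45, NULL); (50, Design); (50, NULL); (50, NULL); (60, NULL); (75, NULL); (75, NULL); (80, Design); (80, NULL); (90, NULL); (90, NULL); (NULL, Legal); (NULL, Marketing); (NULL, Sales)

FULL OUTER JOIN keeps every row from both sides; unmatched rows get NULL for the other side's columns.
Matching on a.dept_id = b.dept_id. A NULL in a compared column never satisfies the condition.
- a (dept_id=NULL) has no partner → padded with NULL.
- a (dept_id=5) pairs with 2 row(s) of b.
- a (dept_id=1) pairs with 2 row(s) of b.
- a (dept_id=1) pairs with 2 row(s) of b.
- a (dept_id=8) has no partner → padded with NULL.
- a (dept_id=4) has no partner → padded with NULL.
- a (dept_id=8) has no partner → padded with NULL.
- a (dept_id=8) has no partner → padded with NULL.
- a (dept_id=4) has no partner → padded with NULL.
- plus 3 unmatched b row(s), each kept with NULL a columns.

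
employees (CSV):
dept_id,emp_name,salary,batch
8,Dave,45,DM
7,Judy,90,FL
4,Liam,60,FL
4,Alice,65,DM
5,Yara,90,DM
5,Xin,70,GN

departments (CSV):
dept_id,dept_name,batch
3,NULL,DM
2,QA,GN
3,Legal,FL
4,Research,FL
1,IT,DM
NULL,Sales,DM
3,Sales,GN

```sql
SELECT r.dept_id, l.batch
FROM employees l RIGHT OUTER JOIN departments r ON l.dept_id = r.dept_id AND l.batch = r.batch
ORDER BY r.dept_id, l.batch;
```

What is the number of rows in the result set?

RIGHT JOIN keeps every row from `departments`; unmatched rows get NULL for `employees`'s columns.
Matching on l.dept_id = r.dept_id AND l.batch = r.batch. A NULL in a compared column never satisfies the condition.
- l (dept_id=8, batch=DM) has no partner in r.
- l (dept_id=7, batch=FL) has no partner in r.
- l (dept_id=4, batch=FL) pairs with 1 row(s) of r.
- l (dept_id=4, batch=DM) has no partner in r.
- l (dept_id=5, batch=DM) has no partner in r.
- l (dept_id=5, batch=GN) has no partner in r.
- plus 6 unmatched r row(s), each kept with NULL l columns.
Total: 1 matched + 6 padded = 7 rows.

7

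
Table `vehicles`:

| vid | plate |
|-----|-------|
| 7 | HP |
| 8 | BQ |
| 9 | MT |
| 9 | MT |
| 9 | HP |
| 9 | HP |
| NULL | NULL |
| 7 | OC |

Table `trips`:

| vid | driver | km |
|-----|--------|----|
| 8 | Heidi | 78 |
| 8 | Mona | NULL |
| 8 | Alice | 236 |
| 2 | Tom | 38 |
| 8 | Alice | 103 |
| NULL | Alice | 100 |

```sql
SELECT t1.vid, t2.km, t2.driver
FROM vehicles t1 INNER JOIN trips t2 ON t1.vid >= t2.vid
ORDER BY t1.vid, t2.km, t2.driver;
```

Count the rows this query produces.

INNER JOIN keeps only pairs where the ON condition holds.
Matching on t1.vid >= t2.vid. A NULL in a compared column never satisfies the condition.
- t1 (vid=7) pairs with 1 row(s) of t2.
- t1 (vid=8) pairs with 5 row(s) of t2.
- t1 (vid=9) pairs with 5 row(s) of t2.
- t1 (vid=9) pairs with 5 row(s) of t2.
- t1 (vid=9) pairs with 5 row(s) of t2.
- t1 (vid=9) pairs with 5 row(s) of t2.
- t1 (vid=NULL) has no partner → excluded.
- t1 (vid=7) pairs with 1 row(s) of t2.
Total: 27 rows.

27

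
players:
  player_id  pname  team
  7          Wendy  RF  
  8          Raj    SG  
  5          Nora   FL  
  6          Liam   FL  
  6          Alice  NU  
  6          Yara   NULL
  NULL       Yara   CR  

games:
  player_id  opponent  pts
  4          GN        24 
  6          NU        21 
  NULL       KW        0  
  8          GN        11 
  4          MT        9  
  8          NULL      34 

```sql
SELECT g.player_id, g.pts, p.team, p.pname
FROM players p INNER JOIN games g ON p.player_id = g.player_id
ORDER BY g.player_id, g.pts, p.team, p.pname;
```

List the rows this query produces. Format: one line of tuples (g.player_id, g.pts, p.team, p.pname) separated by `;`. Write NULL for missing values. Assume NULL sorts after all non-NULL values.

(6, 21, FL, Liam); (6, 21, NU, Alice); (6, 21, NULL, Yara); (8, 11, SG, Raj); (8, 34, SG, Raj)

INNER JOIN keeps only pairs where the ON condition holds.
Matching on p.player_id = g.player_id. A NULL in a compared column never satisfies the condition.
- player_id=7: no matching g row, dropped.
- player_id=8: 2 matching g row(s), so 2 row(s) emitted.
- player_id=5: no matching g row, dropped.
- player_id=6: 1 matching g row(s), so 1 row(s) emitted.
- player_id=6: 1 matching g row(s), so 1 row(s) emitted.
- player_id=6: 1 matching g row(s), so 1 row(s) emitted.
- player_id=NULL: no matching g row, dropped.
After projecting and ordering:
g.player_id | g.pts | p.team | p.pname
6 | 21 | FL | Liam
6 | 21 | NU | Alice
6 | 21 | NULL | Yara
8 | 11 | SG | Raj
8 | 34 | SG | Raj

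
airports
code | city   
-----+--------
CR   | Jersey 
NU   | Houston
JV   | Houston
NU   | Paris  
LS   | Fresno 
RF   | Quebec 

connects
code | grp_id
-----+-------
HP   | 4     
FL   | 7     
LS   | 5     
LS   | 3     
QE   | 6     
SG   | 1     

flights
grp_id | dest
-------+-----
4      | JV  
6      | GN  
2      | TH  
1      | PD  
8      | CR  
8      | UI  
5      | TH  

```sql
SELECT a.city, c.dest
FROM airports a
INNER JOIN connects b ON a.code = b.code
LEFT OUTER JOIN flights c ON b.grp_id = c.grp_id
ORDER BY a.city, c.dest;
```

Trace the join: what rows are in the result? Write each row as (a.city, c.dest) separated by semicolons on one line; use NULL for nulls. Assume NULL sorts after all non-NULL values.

(Fresno, TH); (Fresno, NULL)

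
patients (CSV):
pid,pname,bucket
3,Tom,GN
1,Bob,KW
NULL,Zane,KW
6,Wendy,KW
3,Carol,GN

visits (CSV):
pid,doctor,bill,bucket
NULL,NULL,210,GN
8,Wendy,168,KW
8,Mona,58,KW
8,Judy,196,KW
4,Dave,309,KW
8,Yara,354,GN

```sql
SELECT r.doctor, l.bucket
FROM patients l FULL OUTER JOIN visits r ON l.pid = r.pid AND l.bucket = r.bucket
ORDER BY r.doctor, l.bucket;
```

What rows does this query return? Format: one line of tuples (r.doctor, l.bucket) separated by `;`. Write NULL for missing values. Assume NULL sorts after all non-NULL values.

(Dave, NULL); (Judy, NULL); (Mona, NULL); (Wendy, NULL); (Yara, NULL); (NULL, GN); (NULL, GN); (NULL, KW); (NULL, KW); (NULL, KW); (NULL, NULL)

FULL OUTER JOIN keeps every row from both sides; unmatched rows get NULL for the other side's columns.
Matching on l.pid = r.pid AND l.bucket = r.bucket. A NULL in a compared column never satisfies the condition.
- pid=3, bucket=GN: no r row matches, row kept with r columns NULL.
- pid=1, bucket=KW: no r row matches, row kept with r columns NULL.
- pid=NULL, bucket=KW: no r row matches, row kept with r columns NULL.
- pid=6, bucket=KW: no r row matches, row kept with r columns NULL.
- pid=3, bucket=GN: no r row matches, row kept with r columns NULL.
- plus 6 unmatched r row(s), each kept with NULL l columns.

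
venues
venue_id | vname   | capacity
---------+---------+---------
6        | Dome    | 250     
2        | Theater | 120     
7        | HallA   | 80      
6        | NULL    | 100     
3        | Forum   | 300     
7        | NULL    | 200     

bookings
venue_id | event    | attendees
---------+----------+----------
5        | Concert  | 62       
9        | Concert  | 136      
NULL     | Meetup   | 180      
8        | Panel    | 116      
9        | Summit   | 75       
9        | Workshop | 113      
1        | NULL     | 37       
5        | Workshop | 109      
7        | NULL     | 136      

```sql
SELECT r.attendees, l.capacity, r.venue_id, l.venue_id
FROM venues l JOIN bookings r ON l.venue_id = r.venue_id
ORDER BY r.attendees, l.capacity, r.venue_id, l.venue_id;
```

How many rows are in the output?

2

INNER JOIN keeps only pairs where the ON condition holds.
Matching on l.venue_id = r.venue_id. A NULL in a compared column never satisfies the condition.
- l (venue_id=6) has no partner → excluded.
- l (venue_id=2) has no partner → excluded.
- l (venue_id=7) pairs with 1 row(s) of r.
- l (venue_id=6) has no partner → excluded.
- l (venue_id=3) has no partner → excluded.
- l (venue_id=7) pairs with 1 row(s) of r.
Total: 2 rows.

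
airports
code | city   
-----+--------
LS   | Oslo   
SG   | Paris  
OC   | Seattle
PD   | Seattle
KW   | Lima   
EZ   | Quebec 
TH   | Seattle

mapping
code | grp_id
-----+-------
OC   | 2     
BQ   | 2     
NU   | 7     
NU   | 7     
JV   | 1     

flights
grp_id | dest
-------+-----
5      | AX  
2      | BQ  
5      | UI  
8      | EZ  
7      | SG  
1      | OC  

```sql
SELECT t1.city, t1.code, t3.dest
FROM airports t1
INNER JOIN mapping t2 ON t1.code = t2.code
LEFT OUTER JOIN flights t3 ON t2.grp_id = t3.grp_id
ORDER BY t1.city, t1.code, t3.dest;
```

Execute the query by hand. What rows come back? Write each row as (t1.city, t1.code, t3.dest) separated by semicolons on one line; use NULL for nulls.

(Seattle, OC, BQ)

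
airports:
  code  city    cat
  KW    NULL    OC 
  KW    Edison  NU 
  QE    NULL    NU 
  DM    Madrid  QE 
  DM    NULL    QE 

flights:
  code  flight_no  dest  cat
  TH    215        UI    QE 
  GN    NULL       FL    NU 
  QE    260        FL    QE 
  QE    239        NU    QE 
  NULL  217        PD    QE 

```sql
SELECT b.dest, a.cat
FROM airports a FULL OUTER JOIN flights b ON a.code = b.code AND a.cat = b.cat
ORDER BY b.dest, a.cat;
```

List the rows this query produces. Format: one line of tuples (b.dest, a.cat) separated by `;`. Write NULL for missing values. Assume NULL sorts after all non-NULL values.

(FL, NULL); (FL, NULL); (NU, NULL); (PD, NULL); (UI, NULL); (NULL, NU); (NULL, NU); (NULL, OC); (NULL, QE); (NULL, QE)

FULL OUTER JOIN keeps every row from both sides; unmatched rows get NULL for the other side's columns.
Matching on a.code = b.code AND a.cat = b.cat. A NULL in a compared column never satisfies the condition.
- code=KW, cat=OC: no b row matches, row kept with b columns NULL.
- code=KW, cat=NU: no b row matches, row kept with b columns NULL.
- code=QE, cat=NU: no b row matches, row kept with b columns NULL.
- code=DM, cat=QE: no b row matches, row kept with b columns NULL.
- code=DM, cat=QE: no b row matches, row kept with b columns NULL.
- 5 row(s) from b found no a partner → padded with NULL.
After projecting and ordering:
b.dest | a.cat
FL | NULL
FL | NULL
NU | NULL
PD | NULL
UI | NULL
NULL | NU
NULL | NU
NULL | OC
NULL | QE
NULL | QE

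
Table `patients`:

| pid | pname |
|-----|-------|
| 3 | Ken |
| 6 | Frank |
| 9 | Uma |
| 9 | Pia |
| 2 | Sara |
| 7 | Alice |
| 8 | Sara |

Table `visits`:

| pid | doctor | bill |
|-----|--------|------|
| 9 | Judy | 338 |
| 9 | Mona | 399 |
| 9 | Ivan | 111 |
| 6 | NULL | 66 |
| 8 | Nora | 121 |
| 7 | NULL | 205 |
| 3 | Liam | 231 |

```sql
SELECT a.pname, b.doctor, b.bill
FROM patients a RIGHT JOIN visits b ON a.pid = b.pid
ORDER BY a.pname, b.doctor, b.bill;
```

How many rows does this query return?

10

RIGHT JOIN keeps every row from `visits`; unmatched rows get NULL for `patients`'s columns.
Matching on a.pid = b.pid.
- a[0] pid=3 → 1 match(es) in b → 1 row(s).
- a[1] pid=6 → 1 match(es) in b → 1 row(s).
- a[2] pid=9 → 3 match(es) in b → 3 row(s).
- a[3] pid=9 → 3 match(es) in b → 3 row(s).
- a[4] pid=2 → no match.
- a[5] pid=7 → 1 match(es) in b → 1 row(s).
- a[6] pid=8 → 1 match(es) in b → 1 row(s).
- every b row matched at least one a row.
Total: 10 rows.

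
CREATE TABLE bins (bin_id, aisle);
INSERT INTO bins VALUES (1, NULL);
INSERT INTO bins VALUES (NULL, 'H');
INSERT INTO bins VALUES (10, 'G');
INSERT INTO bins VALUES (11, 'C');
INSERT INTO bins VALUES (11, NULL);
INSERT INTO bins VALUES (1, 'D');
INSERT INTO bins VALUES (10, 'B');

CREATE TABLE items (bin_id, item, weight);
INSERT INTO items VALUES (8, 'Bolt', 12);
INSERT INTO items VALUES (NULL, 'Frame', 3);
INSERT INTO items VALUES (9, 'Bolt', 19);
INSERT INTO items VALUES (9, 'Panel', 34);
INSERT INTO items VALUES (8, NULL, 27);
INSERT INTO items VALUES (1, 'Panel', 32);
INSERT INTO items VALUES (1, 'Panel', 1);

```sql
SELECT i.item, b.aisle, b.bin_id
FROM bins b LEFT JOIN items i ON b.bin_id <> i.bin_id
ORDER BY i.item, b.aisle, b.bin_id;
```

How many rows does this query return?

LEFT JOIN keeps every row from `bins`; unmatched rows get NULL for `items`'s columns.
Matching on b.bin_id <> i.bin_id. A NULL in a compared column never satisfies the condition.
- b[0] bin_id=1 → 4 match(es) in i → 4 row(s).
- b[1] bin_id=NULL → no match; kept with NULLs on the i side.
- b[2] bin_id=10 → 6 match(es) in i → 6 row(s).
- b[3] bin_id=11 → 6 match(es) in i → 6 row(s).
- b[4] bin_id=11 → 6 match(es) in i → 6 row(s).
- b[5] bin_id=1 → 4 match(es) in i → 4 row(s).
- b[6] bin_id=10 → 6 match(es) in i → 6 row(s).
Total: 32 matched + 1 padded = 33 rows.

33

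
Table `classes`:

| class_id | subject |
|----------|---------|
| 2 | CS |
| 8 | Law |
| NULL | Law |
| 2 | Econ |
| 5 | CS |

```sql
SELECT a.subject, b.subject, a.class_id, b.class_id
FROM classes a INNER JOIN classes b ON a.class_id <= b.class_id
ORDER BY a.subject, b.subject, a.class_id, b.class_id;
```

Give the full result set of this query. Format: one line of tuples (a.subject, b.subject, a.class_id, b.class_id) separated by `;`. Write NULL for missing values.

(CS, CS, 2, 2); (CS, CS, 2, 5); (CS, CS, 5, 5); (CS, Econ, 2, 2); (CS, Law, 2, 8); (CS, Law, 5, 8); (Econ, CS, 2, 2); (Econ, CS, 2, 5); (Econ, Econ, 2, 2); (Econ, Law, 2, 8); (Law, Law, 8, 8)

INNER JOIN keeps only pairs where the ON condition holds.
Matching on a.class_id <= b.class_id. A NULL in a compared column never satisfies the condition.
Matched pairs: 11.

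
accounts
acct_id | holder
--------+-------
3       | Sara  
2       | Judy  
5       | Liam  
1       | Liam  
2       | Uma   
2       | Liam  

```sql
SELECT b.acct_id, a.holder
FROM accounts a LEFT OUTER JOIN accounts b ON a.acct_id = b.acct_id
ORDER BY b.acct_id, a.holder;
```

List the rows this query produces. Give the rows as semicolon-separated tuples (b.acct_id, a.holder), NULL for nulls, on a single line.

(1, Liam); (2, Judy); (2, Judy); (2, Judy); (2, Liam); (2, Liam); (2, Liam); (2, Uma); (2, Uma); (2, Uma); (3, Sara); (5, Liam)

LEFT JOIN keeps every row from `accounts a`; unmatched rows get NULL for `accounts b`'s columns.
Matching on a.acct_id = b.acct_id.
- a[0] acct_id=3 → 1 match(es) in b → 1 row(s).
- a[1] acct_id=2 → 3 match(es) in b → 3 row(s).
- a[2] acct_id=5 → 1 match(es) in b → 1 row(s).
- a[3] acct_id=1 → 1 match(es) in b → 1 row(s).
- a[4] acct_id=2 → 3 match(es) in b → 3 row(s).
- a[5] acct_id=2 → 3 match(es) in b → 3 row(s).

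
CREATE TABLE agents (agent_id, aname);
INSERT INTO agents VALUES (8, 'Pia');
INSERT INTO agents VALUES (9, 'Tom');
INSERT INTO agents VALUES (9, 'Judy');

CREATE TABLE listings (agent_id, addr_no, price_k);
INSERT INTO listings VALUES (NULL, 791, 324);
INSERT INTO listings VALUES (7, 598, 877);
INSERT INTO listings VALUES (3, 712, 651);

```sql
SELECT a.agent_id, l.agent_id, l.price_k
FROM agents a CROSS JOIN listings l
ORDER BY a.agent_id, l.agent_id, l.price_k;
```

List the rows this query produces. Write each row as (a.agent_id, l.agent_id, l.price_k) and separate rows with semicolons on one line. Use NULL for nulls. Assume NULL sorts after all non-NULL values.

(8, 3, 651); (8, 7, 877); (8, NULL, 324); (9, 3, 651); (9, 3, 651); (9, 7, 877); (9, 7, 877); (9, NULL, 324); (9, NULL, 324)

CROSS JOIN pairs every row of `agents` with every row of `listings`: 3 × 3 = 9 rows.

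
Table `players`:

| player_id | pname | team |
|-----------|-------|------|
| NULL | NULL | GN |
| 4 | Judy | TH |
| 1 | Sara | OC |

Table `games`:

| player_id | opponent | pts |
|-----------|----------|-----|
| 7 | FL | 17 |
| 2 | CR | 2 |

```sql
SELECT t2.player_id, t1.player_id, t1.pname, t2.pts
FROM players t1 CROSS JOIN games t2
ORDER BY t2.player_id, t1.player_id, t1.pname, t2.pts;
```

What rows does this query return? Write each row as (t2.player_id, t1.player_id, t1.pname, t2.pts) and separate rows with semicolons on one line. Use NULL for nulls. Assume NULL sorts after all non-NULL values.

CROSS JOIN pairs every row of `players` with every row of `games`: 3 × 2 = 6 rows.

(2, 1, Sara, 2); (2, 4, Judy, 2); (2, NULL, NULL, 2); (7, 1, Sara, 17); (7, 4, Judy, 17); (7, NULL, NULL, 17)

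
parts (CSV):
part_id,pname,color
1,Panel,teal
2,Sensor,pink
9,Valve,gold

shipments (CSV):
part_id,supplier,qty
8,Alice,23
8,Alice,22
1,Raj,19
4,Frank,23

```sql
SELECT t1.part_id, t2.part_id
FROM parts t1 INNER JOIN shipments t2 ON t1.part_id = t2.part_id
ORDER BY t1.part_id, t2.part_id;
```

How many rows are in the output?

INNER JOIN keeps only pairs where the ON condition holds.
Matching on t1.part_id = t2.part_id.
- part_id=1: 1 matching t2 row(s), so 1 row(s) emitted.
- part_id=2: no matching t2 row, dropped.
- part_id=9: no matching t2 row, dropped.
Total: 1 rows.

1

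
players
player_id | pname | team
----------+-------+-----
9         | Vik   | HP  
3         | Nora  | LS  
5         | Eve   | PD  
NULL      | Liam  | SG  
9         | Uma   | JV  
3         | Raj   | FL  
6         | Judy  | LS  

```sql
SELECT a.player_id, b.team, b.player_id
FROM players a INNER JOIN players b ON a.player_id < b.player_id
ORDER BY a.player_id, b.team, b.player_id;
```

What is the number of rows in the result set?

13

INNER JOIN keeps only pairs where the ON condition holds.
Matching on a.player_id < b.player_id. A NULL in a compared column never satisfies the condition.
Matched pairs: 13.
Total: 13 rows.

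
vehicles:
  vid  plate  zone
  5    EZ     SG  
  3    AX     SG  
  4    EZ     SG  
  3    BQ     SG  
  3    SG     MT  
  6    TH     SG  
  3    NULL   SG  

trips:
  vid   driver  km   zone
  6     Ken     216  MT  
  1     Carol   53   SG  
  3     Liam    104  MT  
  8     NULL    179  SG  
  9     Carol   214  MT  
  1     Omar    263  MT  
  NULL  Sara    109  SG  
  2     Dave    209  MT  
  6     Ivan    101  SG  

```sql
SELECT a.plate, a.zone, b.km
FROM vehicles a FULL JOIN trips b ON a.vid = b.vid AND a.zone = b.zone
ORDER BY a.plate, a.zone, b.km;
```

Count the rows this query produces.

14

FULL OUTER JOIN keeps every row from both sides; unmatched rows get NULL for the other side's columns.
Matching on a.vid = b.vid AND a.zone = b.zone. A NULL in a compared column never satisfies the condition.
- vid=5, zone=SG: no b row matches, row kept with b columns NULL.
- vid=3, zone=SG: no b row matches, row kept with b columns NULL.
- vid=4, zone=SG: no b row matches, row kept with b columns NULL.
- vid=3, zone=SG: no b row matches, row kept with b columns NULL.
- vid=3, zone=MT: 1 matching b row(s), so 1 row(s) emitted.
- vid=6, zone=SG: 1 matching b row(s), so 1 row(s) emitted.
- vid=3, zone=SG: no b row matches, row kept with b columns NULL.
- 7 b row(s) had no a match → kept, a columns NULL.
Total: 2 matched + 12 padded = 14 rows.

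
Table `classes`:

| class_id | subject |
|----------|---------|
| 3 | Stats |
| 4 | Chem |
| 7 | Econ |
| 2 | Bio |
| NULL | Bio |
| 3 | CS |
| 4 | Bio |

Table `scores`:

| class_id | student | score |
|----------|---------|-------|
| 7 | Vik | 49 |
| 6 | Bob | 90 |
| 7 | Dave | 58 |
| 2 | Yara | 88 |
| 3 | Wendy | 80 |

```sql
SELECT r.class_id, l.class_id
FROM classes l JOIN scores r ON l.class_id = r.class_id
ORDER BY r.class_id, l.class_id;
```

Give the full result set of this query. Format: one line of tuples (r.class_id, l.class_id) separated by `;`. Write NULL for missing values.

INNER JOIN keeps only pairs where the ON condition holds.
Matching on l.class_id = r.class_id. A NULL in a compared column never satisfies the condition.
- class_id=3: 1 matching r row(s), so 1 row(s) emitted.
- class_id=4: no matching r row, dropped.
- class_id=7: 2 matching r row(s), so 2 row(s) emitted.
- class_id=2: 1 matching r row(s), so 1 row(s) emitted.
- class_id=NULL: no matching r row, dropped.
- class_id=3: 1 matching r row(s), so 1 row(s) emitted.
- class_id=4: no matching r row, dropped.
After projecting and ordering:
r.class_id | l.class_id
2 | 2
3 | 3
3 | 3
7 | 7
7 | 7

(2, 2); (3, 3); (3, 3); (7, 7); (7, 7)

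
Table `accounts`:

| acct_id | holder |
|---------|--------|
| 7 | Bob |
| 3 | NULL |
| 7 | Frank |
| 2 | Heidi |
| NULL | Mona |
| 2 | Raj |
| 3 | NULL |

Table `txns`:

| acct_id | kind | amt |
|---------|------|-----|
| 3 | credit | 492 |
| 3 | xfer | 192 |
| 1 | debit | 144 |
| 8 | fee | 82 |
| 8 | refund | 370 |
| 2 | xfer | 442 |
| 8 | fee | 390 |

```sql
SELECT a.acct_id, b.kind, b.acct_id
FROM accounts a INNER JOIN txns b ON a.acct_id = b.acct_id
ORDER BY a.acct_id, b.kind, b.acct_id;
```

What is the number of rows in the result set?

6

INNER JOIN keeps only pairs where the ON condition holds.
Matching on a.acct_id = b.acct_id. A NULL in a compared column never satisfies the condition.
- a[0] acct_id=7 → no match; dropped.
- a[1] acct_id=3 → 2 match(es) in b → 2 row(s).
- a[2] acct_id=7 → no match; dropped.
- a[3] acct_id=2 → 1 match(es) in b → 1 row(s).
- a[4] acct_id=NULL → no match; dropped.
- a[5] acct_id=2 → 1 match(es) in b → 1 row(s).
- a[6] acct_id=3 → 2 match(es) in b → 2 row(s).
Total: 6 rows.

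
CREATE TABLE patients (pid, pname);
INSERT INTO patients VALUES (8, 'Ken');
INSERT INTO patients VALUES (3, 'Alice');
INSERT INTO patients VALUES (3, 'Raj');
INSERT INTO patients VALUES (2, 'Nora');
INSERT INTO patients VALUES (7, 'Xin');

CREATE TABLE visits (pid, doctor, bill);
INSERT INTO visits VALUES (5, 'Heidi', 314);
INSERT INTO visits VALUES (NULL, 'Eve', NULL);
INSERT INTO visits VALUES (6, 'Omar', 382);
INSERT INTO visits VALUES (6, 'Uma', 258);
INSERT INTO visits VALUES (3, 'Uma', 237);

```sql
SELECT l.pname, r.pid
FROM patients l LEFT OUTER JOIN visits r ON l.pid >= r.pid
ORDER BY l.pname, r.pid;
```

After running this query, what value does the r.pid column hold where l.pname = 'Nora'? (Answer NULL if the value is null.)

LEFT JOIN keeps every row from `patients`; unmatched rows get NULL for `visits`'s columns.
Matching on l.pid >= r.pid. A NULL in a compared column never satisfies the condition.
Matched pairs: 10; unmatched l rows kept: 1.

NULL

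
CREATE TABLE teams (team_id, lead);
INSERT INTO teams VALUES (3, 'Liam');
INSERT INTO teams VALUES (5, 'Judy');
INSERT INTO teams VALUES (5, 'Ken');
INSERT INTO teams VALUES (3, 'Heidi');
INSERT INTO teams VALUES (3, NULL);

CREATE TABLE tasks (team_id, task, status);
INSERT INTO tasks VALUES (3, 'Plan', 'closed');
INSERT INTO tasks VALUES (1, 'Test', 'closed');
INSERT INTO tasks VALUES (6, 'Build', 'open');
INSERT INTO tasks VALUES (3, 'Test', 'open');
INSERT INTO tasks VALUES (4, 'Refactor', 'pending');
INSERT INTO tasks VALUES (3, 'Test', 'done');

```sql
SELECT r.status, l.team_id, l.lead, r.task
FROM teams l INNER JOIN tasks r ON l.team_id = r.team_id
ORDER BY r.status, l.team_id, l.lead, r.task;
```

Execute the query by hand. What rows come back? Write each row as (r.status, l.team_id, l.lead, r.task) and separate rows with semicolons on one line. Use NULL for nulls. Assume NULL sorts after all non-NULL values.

(closed, 3, Heidi, Plan); (closed, 3, Liam, Plan); (closed, 3, NULL, Plan); (done, 3, Heidi, Test); (done, 3, Liam, Test); (done, 3, NULL, Test); (open, 3, Heidi, Test); (open, 3, Liam, Test); (open, 3, NULL, Test)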